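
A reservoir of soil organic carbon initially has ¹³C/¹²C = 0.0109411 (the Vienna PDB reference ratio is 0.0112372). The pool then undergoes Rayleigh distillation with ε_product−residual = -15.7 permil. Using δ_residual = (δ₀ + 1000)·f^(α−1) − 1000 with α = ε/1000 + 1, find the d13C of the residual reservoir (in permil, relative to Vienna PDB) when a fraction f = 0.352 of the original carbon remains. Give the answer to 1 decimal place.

-10.3 permil

δ₀ = (0.0109411/0.0112372 − 1)×1000 = (0.973650 − 1)×1000 = -26.350 permil
α − 1 = ε/1000 = -0.0157
f^(α−1) = 0.352^(-0.0157) = 1.016528
δ_res = (-26.350 + 1000) × 1.016528 − 1000 = 989.742 − 1000 = -10.26 permil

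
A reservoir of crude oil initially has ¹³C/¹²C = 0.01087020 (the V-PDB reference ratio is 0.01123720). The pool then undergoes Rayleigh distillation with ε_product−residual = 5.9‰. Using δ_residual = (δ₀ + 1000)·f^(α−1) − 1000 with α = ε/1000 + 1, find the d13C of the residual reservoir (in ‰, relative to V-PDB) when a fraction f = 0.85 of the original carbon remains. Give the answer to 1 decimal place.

δ₀ = (0.01087020/0.01123720 − 1)×1000 = (0.967341 − 1)×1000 = -32.659‰
α − 1 = ε/1000 = 0.0059
f^(α−1) = 0.85^(0.0059) = 0.999042
δ_res = (-32.659 + 1000) × 0.999042 − 1000 = 966.414 − 1000 = -33.59‰

-33.6‰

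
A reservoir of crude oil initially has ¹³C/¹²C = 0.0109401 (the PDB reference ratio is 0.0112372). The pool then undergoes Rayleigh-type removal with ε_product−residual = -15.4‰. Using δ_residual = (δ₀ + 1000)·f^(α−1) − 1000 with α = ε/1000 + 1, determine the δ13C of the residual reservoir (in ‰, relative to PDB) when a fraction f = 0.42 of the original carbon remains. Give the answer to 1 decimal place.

δ₀ = (0.0109401/0.0112372 − 1)×1000 = (0.973561 − 1)×1000 = -26.439‰
α − 1 = ε/1000 = -0.0154
f^(α−1) = 0.42^(-0.0154) = 1.013449
δ_res = (-26.439 + 1000) × 1.013449 − 1000 = 986.655 − 1000 = -13.35‰

-13.3‰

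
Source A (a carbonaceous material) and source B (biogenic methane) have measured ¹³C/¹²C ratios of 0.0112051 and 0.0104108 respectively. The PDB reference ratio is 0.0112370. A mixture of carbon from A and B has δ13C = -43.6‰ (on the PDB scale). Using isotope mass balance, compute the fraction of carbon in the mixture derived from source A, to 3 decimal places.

0.423

δ_A = (0.0112051/0.0112370 − 1)×1000 = (0.997161 − 1)×1000 = -2.839‰
δ_B = (0.0104108/0.0112370 − 1)×1000 = (0.926475 − 1)×1000 = -73.525‰
f_A = (δ_mix − δ_B)/(δ_A − δ_B) = (-43.6 − (-73.525))/(-2.839 − (-73.525))
f_A = 29.925 / 70.686 = 0.4233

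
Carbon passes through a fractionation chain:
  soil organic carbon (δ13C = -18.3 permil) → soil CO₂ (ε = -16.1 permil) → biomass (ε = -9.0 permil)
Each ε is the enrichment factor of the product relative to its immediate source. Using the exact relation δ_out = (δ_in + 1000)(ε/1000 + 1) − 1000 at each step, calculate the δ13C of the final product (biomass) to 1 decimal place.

-42.8 permil

step 1: δ = (-18.30 + 1000)·(-16.1/1000 + 1) − 1000 = -34.11 permil
step 2: δ = (-34.11 + 1000)·(-9.0/1000 + 1) − 1000 = -42.80 permil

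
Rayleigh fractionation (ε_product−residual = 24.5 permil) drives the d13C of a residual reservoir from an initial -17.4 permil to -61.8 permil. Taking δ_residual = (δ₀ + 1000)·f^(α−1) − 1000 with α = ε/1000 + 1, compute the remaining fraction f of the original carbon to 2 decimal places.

0.15

α − 1 = ε/1000 = 0.0245
(δ_res + 1000)/(δ₀ + 1000) = (-61.8 + 1000)/(-17.4 + 1000) = 938.2/982.6 = 0.954814
f = 0.954814^(1/0.0245) = exp(ln(0.954814)/0.0245) = exp(-0.04624/0.0245)
f = exp(-1.8873) = 0.1515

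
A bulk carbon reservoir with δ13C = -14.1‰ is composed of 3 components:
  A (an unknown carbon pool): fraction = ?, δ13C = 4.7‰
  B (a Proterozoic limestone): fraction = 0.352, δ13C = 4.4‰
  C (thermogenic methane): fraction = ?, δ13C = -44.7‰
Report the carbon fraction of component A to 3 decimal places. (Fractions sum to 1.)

0.270

Let f_A and f_C be the unknown fractions; fractions sum to 1 so f_A + f_C = 0.648.
Mass balance: Σ fᵢ·δᵢ = δ_bulk ⇒ f_A·(4.7) + f_C·(-44.7) = -14.1 − (1.549) = -15.649
Substitute f_C = 0.648 − f_A:
f_A·(4.7 − -44.7) = -15.649 − 0.648×(-44.7) = 13.317
f_A = 13.317 / 49.4 = 0.2696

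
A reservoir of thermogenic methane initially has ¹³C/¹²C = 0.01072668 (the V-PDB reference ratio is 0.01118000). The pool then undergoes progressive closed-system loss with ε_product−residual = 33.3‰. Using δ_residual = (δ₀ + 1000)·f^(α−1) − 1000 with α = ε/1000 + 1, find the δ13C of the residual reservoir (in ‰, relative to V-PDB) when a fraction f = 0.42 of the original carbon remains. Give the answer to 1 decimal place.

-67.9‰

δ₀ = (0.01072668/0.01118000 − 1)×1000 = (0.959453 − 1)×1000 = -40.547‰
α − 1 = ε/1000 = 0.0333
f^(α−1) = 0.42^(0.0333) = 0.971525
δ_res = (-40.547 + 1000) × 0.971525 − 1000 = 932.133 − 1000 = -67.87‰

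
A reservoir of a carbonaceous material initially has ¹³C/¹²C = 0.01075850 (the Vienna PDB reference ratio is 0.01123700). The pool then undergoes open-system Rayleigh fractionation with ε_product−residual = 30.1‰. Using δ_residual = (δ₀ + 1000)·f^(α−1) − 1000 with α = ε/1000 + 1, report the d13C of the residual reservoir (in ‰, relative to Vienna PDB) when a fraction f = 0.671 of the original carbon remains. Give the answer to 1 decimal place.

δ₀ = (0.01075850/0.01123700 − 1)×1000 = (0.957417 − 1)×1000 = -42.583‰
α − 1 = ε/1000 = 0.0301
f^(α−1) = 0.671^(0.0301) = 0.988062
δ_res = (-42.583 + 1000) × 0.988062 − 1000 = 945.988 − 1000 = -54.01‰

-54.0‰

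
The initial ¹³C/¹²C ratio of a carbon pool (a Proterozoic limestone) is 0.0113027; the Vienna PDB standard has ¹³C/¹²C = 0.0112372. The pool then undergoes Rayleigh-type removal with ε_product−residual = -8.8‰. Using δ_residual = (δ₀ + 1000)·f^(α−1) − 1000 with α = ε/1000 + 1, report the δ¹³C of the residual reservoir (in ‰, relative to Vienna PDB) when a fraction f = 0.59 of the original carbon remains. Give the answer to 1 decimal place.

δ₀ = (0.0113027/0.0112372 − 1)×1000 = (1.005829 − 1)×1000 = 5.829‰
α − 1 = ε/1000 = -0.0088
f^(α−1) = 0.59^(-0.0088) = 1.004654
δ_res = (5.829 + 1000) × 1.004654 − 1000 = 1010.510 − 1000 = 10.51‰

10.5‰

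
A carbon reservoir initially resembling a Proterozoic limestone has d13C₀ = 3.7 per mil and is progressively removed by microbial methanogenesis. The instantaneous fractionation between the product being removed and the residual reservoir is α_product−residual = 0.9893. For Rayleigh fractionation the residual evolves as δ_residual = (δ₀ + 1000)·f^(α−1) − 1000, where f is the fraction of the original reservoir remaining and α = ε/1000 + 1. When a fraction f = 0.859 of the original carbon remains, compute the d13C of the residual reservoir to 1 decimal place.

5.3 per mil

Rayleigh residual: δ_res = (δ₀ + 1000)·f^(α−1) − 1000
α − 1 = -0.01070
f^(α−1) = 0.859^(-0.01070) = 1.001628
δ_res = (3.7 + 1000) × 1.001628 − 1000 = 1005.334 − 1000 = 5.33 per mil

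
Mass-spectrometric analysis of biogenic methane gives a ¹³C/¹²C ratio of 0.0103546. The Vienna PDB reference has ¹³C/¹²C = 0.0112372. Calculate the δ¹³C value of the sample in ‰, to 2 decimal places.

-78.54‰

δ¹³C = (R_sample / R_standard − 1) × 1000
R_sample / R_standard = 0.0103546 / 0.0112372 = 0.921457
δ¹³C = (0.921457 − 1) × 1000 = -78.543‰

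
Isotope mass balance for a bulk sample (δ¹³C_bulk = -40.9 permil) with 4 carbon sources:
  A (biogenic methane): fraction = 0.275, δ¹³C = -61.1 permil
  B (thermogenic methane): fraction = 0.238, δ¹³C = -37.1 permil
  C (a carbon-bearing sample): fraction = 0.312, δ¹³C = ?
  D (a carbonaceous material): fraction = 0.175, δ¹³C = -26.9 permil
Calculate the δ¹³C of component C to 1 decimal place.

-33.8 permil

Isotope mass balance: δ_bulk = Σ fᵢ·δᵢ.
-40.9 = 0.275×(-61.1) + 0.238×(-37.1) + 0.312×δ_C + 0.175×(-26.9)
0.312·δ_C = -40.9 − (-30.340) = -10.560
δ_C = -10.560 / 0.312 = -33.85 permil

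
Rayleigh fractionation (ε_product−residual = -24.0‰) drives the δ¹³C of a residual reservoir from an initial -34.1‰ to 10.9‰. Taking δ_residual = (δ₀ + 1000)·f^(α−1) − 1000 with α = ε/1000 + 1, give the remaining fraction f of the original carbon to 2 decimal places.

α − 1 = ε/1000 = -0.0240
(δ_res + 1000)/(δ₀ + 1000) = (10.9 + 1000)/(-34.1 + 1000) = 1010.9/965.9 = 1.046589
f = 1.046589^(1/-0.0240) = exp(ln(1.046589)/-0.0240) = exp(0.04554/-0.0240)
f = exp(-1.8973) = 0.1500

0.15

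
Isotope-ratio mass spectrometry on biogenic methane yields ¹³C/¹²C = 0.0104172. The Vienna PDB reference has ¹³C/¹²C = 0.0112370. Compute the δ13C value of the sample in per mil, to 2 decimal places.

δ13C = (R_sample / R_standard − 1) × 1000
R_sample / R_standard = 0.0104172 / 0.0112370 = 0.927045
δ13C = (0.927045 − 1) × 1000 = -72.955 per mil

-72.96 per mil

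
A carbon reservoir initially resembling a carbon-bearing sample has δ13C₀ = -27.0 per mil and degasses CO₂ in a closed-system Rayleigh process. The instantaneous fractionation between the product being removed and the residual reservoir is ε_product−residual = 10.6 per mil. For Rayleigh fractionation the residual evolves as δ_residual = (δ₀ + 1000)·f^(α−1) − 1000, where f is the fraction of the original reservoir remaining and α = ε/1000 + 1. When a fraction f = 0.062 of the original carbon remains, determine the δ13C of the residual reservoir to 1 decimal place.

Rayleigh residual: δ_res = (δ₀ + 1000)·f^(α−1) − 1000
α = ε/1000 + 1 = 1.01060, so α − 1 = 0.01060
f^(α−1) = 0.062^(0.01060) = 0.970956
δ_res = (-27.0 + 1000) × 0.970956 − 1000 = 944.740 − 1000 = -55.26 per mil

-55.3 per mil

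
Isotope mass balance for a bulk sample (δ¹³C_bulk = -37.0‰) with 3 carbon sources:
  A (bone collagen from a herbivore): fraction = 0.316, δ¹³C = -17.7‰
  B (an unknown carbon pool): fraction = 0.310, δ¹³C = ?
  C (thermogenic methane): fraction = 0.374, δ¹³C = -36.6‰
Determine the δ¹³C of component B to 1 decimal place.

Isotope mass balance: δ_bulk = Σ fᵢ·δᵢ.
-37.0 = 0.316×(-17.7) + 0.310×δ_B + 0.374×(-36.6)
0.310·δ_B = -37.0 − (-19.282) = -17.718
δ_B = -17.718 / 0.310 = -57.16‰

-57.2‰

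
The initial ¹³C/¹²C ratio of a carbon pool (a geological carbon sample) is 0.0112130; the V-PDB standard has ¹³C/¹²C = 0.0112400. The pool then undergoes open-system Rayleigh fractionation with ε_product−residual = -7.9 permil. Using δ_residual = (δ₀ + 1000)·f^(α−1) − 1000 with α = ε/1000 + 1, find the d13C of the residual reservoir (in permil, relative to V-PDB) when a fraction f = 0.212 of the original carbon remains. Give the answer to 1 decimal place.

δ₀ = (0.0112130/0.0112400 − 1)×1000 = (0.997598 − 1)×1000 = -2.402 permil
α − 1 = ε/1000 = -0.0079
f^(α−1) = 0.212^(-0.0079) = 1.012330
δ_res = (-2.402 + 1000) × 1.012330 − 1000 = 1009.898 − 1000 = 9.90 permil

9.9 permil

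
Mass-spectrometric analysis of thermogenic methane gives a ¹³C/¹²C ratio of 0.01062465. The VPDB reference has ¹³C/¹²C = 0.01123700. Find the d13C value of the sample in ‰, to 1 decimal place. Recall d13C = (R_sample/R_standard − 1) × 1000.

d13C = (R_sample / R_standard − 1) × 1000
R_sample / R_standard = 0.01062465 / 0.01123700 = 0.945506
d13C = (0.945506 − 1) × 1000 = -54.49‰

-54.5‰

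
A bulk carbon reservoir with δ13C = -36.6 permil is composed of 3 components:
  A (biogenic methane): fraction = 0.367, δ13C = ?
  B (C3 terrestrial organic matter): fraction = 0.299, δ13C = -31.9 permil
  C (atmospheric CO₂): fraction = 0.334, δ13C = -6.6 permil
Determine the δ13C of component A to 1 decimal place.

-67.7 permil

Isotope mass balance: δ_bulk = Σ fᵢ·δᵢ.
-36.6 = 0.367×δ_A + 0.299×(-31.9) + 0.334×(-6.6)
0.367·δ_A = -36.6 − (-11.742) = -24.858
δ_A = -24.858 / 0.367 = -67.73 permil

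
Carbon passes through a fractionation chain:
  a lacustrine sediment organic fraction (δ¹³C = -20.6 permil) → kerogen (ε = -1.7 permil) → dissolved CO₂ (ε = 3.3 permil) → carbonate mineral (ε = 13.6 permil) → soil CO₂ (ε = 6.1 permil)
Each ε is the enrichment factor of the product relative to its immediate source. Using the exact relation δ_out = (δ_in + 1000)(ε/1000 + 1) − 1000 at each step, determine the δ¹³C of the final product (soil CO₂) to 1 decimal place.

0.4 permil

step 1: δ = (-20.60 + 1000)·(-1.7/1000 + 1) − 1000 = -22.26 permil
step 2: δ = (-22.26 + 1000)·(3.3/1000 + 1) − 1000 = -19.04 permil
step 3: δ = (-19.04 + 1000)·(13.6/1000 + 1) − 1000 = -5.70 permil
step 4: δ = (-5.70 + 1000)·(6.1/1000 + 1) − 1000 = 0.37 permil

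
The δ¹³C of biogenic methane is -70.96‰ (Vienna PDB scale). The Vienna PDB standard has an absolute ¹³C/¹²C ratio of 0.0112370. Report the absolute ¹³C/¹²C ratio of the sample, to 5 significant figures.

0.010440

R_sample = R_standard × (δ¹³C/1000 + 1)
R_sample = 0.0112370 × (-70.96/1000 + 1) = 0.0112370 × 0.929040
R_sample = 0.0104396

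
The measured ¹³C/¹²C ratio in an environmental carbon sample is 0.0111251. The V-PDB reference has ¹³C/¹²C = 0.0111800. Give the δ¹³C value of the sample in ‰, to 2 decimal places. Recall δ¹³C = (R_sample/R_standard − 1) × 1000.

δ¹³C = (R_sample / R_standard − 1) × 1000
R_sample / R_standard = 0.0111251 / 0.0111800 = 0.995089
δ¹³C = (0.995089 − 1) × 1000 = -4.911‰

-4.91‰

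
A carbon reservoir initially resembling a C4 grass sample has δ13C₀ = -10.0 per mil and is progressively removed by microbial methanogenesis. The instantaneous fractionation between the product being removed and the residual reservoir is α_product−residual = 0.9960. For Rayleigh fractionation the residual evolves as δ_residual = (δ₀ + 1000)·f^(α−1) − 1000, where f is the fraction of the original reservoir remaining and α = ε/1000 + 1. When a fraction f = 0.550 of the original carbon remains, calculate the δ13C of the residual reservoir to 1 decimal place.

-7.6 per mil

Rayleigh residual: δ_res = (δ₀ + 1000)·f^(α−1) − 1000
α − 1 = -0.00400
f^(α−1) = 0.550^(-0.00400) = 1.002394
δ_res = (-10.0 + 1000) × 1.002394 − 1000 = 992.370 − 1000 = -7.63 per mil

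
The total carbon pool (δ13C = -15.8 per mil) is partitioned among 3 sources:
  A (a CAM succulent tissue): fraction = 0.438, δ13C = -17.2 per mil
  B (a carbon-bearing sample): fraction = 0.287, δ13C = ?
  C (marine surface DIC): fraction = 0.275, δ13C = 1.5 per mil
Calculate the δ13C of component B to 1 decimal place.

Isotope mass balance: δ_bulk = Σ fᵢ·δᵢ.
-15.8 = 0.438×(-17.2) + 0.287×δ_B + 0.275×(1.5)
0.287·δ_B = -15.8 − (-7.121) = -8.679
δ_B = -8.679 / 0.287 = -30.24 per mil

-30.2 per mil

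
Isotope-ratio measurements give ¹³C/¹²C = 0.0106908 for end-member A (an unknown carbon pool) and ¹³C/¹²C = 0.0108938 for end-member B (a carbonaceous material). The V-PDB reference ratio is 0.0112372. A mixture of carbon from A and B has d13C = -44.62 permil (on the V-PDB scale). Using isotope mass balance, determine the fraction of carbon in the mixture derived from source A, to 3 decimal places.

0.778

δ_A = (0.0106908/0.0112372 − 1)×1000 = (0.951376 − 1)×1000 = -48.624 permil
δ_B = (0.0108938/0.0112372 − 1)×1000 = (0.969441 − 1)×1000 = -30.559 permil
f_A = (δ_mix − δ_B)/(δ_A − δ_B) = (-44.62 − (-30.559))/(-48.624 − (-30.559))
f_A = -14.061 / -18.065 = 0.7783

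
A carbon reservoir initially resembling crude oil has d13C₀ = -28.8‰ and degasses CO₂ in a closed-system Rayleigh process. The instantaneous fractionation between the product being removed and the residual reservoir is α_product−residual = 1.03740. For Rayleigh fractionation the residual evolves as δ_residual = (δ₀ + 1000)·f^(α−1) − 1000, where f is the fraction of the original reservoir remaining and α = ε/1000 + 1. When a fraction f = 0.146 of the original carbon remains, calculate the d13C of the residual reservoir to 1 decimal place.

-96.2‰

Rayleigh residual: δ_res = (δ₀ + 1000)·f^(α−1) − 1000
α − 1 = 0.03740
f^(α−1) = 0.146^(0.03740) = 0.930565
δ_res = (-28.8 + 1000) × 0.930565 − 1000 = 903.765 − 1000 = -96.24‰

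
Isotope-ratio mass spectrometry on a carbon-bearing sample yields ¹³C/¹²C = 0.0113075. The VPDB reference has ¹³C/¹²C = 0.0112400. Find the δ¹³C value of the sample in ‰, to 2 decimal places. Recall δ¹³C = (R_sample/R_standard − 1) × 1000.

δ¹³C = (R_sample / R_standard − 1) × 1000
R_sample / R_standard = 0.0113075 / 0.0112400 = 1.006005
δ¹³C = (1.006005 − 1) × 1000 = 6.005‰

6.01‰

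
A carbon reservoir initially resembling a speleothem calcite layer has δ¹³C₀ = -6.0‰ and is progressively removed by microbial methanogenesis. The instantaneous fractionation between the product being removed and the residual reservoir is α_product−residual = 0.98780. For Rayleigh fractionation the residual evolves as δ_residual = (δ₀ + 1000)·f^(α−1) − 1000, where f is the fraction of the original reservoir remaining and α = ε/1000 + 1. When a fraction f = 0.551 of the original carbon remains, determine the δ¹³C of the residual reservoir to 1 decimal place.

1.3‰

Rayleigh residual: δ_res = (δ₀ + 1000)·f^(α−1) − 1000
α − 1 = -0.01220
f^(α−1) = 0.551^(-0.01220) = 1.007298
δ_res = (-6.0 + 1000) × 1.007298 − 1000 = 1001.254 − 1000 = 1.25‰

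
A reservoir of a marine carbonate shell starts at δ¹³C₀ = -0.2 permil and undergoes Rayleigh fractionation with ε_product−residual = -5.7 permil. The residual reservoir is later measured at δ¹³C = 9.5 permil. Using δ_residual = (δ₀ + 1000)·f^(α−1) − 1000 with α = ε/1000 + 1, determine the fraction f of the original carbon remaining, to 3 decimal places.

0.184

α − 1 = ε/1000 = -0.0057
(δ_res + 1000)/(δ₀ + 1000) = (9.5 + 1000)/(-0.2 + 1000) = 1009.5/999.8 = 1.009702
f = 1.009702^(1/-0.0057) = exp(ln(1.009702)/-0.0057) = exp(0.00966/-0.0057)
f = exp(-1.6939) = 0.1838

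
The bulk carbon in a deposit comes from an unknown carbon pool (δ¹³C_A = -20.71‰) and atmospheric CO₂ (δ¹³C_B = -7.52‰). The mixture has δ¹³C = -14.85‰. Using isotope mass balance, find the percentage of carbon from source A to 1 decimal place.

55.6%

δ_mix = f_A·δ_A + (1 − f_A)·δ_B  ⇒  f_A = (δ_mix − δ_B)/(δ_A − δ_B)
f_A = (-14.85 − (-7.52)) / (-20.71 − (-7.52))
f_A = -7.33 / -13.19 = 0.5557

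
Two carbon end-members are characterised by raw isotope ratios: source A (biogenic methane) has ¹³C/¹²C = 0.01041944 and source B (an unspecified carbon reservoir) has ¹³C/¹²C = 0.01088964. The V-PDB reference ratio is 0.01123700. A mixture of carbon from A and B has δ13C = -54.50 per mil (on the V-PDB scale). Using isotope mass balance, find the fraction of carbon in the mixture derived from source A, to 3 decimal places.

δ_A = (0.01041944/0.01123700 − 1)×1000 = (0.927244 − 1)×1000 = -72.756 per mil
δ_B = (0.01088964/0.01123700 − 1)×1000 = (0.969088 − 1)×1000 = -30.912 per mil
f_A = (δ_mix − δ_B)/(δ_A − δ_B) = (-54.50 − (-30.912))/(-72.756 − (-30.912))
f_A = -23.588 / -41.844 = 0.5637

0.564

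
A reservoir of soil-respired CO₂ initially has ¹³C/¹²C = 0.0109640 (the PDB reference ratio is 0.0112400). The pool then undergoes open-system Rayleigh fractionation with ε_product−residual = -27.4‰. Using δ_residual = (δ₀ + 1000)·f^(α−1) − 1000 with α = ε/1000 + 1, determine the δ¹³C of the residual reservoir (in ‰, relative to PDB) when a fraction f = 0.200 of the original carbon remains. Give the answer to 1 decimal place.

δ₀ = (0.0109640/0.0112400 − 1)×1000 = (0.975445 − 1)×1000 = -24.555‰
α − 1 = ε/1000 = -0.0274
f^(α−1) = 0.200^(-0.0274) = 1.045085
δ_res = (-24.555 + 1000) × 1.045085 − 1000 = 1019.423 − 1000 = 19.42‰

19.4‰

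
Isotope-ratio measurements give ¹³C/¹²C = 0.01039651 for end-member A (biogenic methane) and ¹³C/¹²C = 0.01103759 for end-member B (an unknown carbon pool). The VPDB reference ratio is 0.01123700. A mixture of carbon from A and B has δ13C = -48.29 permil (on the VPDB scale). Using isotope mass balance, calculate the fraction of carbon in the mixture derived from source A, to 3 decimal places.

0.535

δ_A = (0.01039651/0.01123700 − 1)×1000 = (0.925203 − 1)×1000 = -74.797 permil
δ_B = (0.01103759/0.01123700 − 1)×1000 = (0.982254 − 1)×1000 = -17.746 permil
f_A = (δ_mix − δ_B)/(δ_A − δ_B) = (-48.29 − (-17.746))/(-74.797 − (-17.746))
f_A = -30.544 / -57.051 = 0.5354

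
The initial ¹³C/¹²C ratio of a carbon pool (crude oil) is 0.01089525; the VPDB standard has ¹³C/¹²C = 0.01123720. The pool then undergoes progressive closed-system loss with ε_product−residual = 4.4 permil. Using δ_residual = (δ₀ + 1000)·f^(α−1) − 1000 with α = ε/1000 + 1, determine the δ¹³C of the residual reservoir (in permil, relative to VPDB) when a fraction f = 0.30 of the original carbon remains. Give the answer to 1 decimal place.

-35.6 permil

δ₀ = (0.01089525/0.01123720 − 1)×1000 = (0.969570 − 1)×1000 = -30.430 permil
α − 1 = ε/1000 = 0.0044
f^(α−1) = 0.30^(0.0044) = 0.994717
δ_res = (-30.430 + 1000) × 0.994717 − 1000 = 964.447 − 1000 = -35.55 permil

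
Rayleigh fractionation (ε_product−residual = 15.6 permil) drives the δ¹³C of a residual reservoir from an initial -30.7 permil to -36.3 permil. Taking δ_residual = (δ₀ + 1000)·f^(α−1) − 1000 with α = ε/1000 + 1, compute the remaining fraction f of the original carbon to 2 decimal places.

0.69

α − 1 = ε/1000 = 0.0156
(δ_res + 1000)/(δ₀ + 1000) = (-36.3 + 1000)/(-30.7 + 1000) = 963.7/969.3 = 0.994223
f = 0.994223^(1/0.0156) = exp(ln(0.994223)/0.0156) = exp(-0.00579/0.0156)
f = exp(-0.3714) = 0.6898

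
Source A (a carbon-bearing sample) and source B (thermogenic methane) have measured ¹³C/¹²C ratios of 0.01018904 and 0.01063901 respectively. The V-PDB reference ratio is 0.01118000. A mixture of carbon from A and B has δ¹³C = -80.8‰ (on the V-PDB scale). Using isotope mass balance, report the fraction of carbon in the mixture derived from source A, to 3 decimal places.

0.805

δ_A = (0.01018904/0.01118000 − 1)×1000 = (0.911363 − 1)×1000 = -88.637‰
δ_B = (0.01063901/0.01118000 − 1)×1000 = (0.951611 − 1)×1000 = -48.389‰
f_A = (δ_mix − δ_B)/(δ_A − δ_B) = (-80.8 − (-48.389))/(-88.637 − (-48.389))
f_A = -32.411 / -40.248 = 0.8053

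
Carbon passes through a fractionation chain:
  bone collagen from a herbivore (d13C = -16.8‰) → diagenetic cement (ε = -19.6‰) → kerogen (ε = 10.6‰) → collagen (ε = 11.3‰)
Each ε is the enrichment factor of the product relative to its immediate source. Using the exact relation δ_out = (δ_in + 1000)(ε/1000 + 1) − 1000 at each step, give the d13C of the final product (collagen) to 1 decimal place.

step 1: δ = (-16.80 + 1000)·(-19.6/1000 + 1) − 1000 = -36.07‰
step 2: δ = (-36.07 + 1000)·(10.6/1000 + 1) − 1000 = -25.85‰
step 3: δ = (-25.85 + 1000)·(11.3/1000 + 1) − 1000 = -14.85‰

-14.8‰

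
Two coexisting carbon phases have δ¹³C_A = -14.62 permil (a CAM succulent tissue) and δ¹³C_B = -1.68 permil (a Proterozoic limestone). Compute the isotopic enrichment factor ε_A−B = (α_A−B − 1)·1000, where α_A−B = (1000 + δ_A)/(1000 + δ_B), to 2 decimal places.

-12.96 permil

α_A−B = (1000 + -14.62) / (1000 + -1.68) = 985.38 / 998.32 = 0.987038
ε_A−B = (0.987038 − 1) × 1000 = -12.962 permil
(The approximation ε ≈ δ_A − δ_B would give -12.94 permil.)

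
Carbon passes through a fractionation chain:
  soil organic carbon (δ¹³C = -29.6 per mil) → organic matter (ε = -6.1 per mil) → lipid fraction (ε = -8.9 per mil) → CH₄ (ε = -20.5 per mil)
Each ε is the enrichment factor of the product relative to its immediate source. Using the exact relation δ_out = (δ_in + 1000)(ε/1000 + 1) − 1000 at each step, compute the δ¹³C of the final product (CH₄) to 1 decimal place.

-63.7 per mil

step 1: δ = (-29.60 + 1000)·(-6.1/1000 + 1) − 1000 = -35.52 per mil
step 2: δ = (-35.52 + 1000)·(-8.9/1000 + 1) − 1000 = -44.10 per mil
step 3: δ = (-44.10 + 1000)·(-20.5/1000 + 1) − 1000 = -63.70 per mil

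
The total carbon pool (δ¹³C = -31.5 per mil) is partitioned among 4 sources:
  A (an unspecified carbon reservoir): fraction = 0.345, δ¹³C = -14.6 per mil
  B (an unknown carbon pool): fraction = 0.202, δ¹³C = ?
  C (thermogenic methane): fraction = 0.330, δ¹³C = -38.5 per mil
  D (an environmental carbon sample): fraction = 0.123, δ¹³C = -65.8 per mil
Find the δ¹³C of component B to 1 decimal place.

-28.0 per mil

Isotope mass balance: δ_bulk = Σ fᵢ·δᵢ.
-31.5 = 0.345×(-14.6) + 0.202×δ_B + 0.330×(-38.5) + 0.123×(-65.8)
0.202·δ_B = -31.5 − (-25.835) = -5.665
δ_B = -5.665 / 0.202 = -28.04 per mil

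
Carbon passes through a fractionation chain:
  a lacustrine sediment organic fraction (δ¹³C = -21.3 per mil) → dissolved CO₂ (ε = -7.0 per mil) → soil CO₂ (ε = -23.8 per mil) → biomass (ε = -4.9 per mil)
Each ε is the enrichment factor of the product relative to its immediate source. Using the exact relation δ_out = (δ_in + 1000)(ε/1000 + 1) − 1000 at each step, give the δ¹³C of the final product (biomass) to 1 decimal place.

-55.9 per mil

step 1: δ = (-21.30 + 1000)·(-7.0/1000 + 1) − 1000 = -28.15 per mil
step 2: δ = (-28.15 + 1000)·(-23.8/1000 + 1) − 1000 = -51.28 per mil
step 3: δ = (-51.28 + 1000)·(-4.9/1000 + 1) − 1000 = -55.93 per mil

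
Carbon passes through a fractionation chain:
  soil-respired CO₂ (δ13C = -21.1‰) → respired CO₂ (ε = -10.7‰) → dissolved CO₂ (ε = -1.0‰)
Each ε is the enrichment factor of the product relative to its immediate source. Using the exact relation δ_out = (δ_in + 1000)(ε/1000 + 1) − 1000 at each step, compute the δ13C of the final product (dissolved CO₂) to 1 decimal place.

step 1: δ = (-21.10 + 1000)·(-10.7/1000 + 1) − 1000 = -31.57‰
step 2: δ = (-31.57 + 1000)·(-1.0/1000 + 1) − 1000 = -32.54‰

-32.5‰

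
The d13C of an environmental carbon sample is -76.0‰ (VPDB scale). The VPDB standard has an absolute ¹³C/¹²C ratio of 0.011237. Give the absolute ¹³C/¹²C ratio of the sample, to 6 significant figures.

0.0103830

R_sample = R_standard × (d13C/1000 + 1)
R_sample = 0.011237 × (-76.0/1000 + 1) = 0.011237 × 0.924000
R_sample = 0.0103830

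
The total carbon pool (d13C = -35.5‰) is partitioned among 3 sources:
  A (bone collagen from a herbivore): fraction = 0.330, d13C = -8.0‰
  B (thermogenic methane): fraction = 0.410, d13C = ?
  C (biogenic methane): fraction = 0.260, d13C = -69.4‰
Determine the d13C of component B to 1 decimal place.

Isotope mass balance: δ_bulk = Σ fᵢ·δᵢ.
-35.5 = 0.330×(-8.0) + 0.410×δ_B + 0.260×(-69.4)
0.410·δ_B = -35.5 − (-20.684) = -14.816
δ_B = -14.816 / 0.410 = -36.14‰

-36.1‰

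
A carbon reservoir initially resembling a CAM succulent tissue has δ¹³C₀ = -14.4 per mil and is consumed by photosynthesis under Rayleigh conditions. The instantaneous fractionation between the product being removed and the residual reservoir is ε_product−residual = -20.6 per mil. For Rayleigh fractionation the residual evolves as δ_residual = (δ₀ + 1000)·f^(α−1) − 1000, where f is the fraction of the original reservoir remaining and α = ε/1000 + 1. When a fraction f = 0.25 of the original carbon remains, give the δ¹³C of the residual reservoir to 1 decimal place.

Rayleigh residual: δ_res = (δ₀ + 1000)·f^(α−1) − 1000
α = ε/1000 + 1 = 0.97940, so α − 1 = -0.02060
f^(α−1) = 0.25^(-0.02060) = 1.028969
δ_res = (-14.4 + 1000) × 1.028969 − 1000 = 1014.152 − 1000 = 14.15 per mil

14.2 per mil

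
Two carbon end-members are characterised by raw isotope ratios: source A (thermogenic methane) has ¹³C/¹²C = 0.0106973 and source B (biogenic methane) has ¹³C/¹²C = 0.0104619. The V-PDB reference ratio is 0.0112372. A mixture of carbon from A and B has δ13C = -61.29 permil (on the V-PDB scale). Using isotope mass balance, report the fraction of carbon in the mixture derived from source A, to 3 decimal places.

δ_A = (0.0106973/0.0112372 − 1)×1000 = (0.951954 − 1)×1000 = -48.046 permil
δ_B = (0.0104619/0.0112372 − 1)×1000 = (0.931006 − 1)×1000 = -68.994 permil
f_A = (δ_mix − δ_B)/(δ_A − δ_B) = (-61.29 − (-68.994))/(-48.046 − (-68.994))
f_A = 7.704 / 20.948 = 0.3678

0.368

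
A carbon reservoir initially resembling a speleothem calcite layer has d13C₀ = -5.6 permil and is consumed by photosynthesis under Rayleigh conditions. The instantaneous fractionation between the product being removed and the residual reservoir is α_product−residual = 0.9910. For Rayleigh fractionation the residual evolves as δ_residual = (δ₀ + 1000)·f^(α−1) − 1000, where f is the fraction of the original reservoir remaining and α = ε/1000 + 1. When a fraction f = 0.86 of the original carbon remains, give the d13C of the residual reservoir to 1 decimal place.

-4.2 permil

Rayleigh residual: δ_res = (δ₀ + 1000)·f^(α−1) − 1000
α − 1 = -0.00900
f^(α−1) = 0.86^(-0.00900) = 1.001358
δ_res = (-5.6 + 1000) × 1.001358 − 1000 = 995.751 − 1000 = -4.25 permil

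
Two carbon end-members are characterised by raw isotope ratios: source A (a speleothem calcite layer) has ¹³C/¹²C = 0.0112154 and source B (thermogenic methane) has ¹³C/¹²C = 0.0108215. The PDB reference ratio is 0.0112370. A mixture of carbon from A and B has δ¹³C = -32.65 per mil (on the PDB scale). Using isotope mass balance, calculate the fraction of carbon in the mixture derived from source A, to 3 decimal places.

δ_A = (0.0112154/0.0112370 − 1)×1000 = (0.998078 − 1)×1000 = -1.922 per mil
δ_B = (0.0108215/0.0112370 − 1)×1000 = (0.963024 − 1)×1000 = -36.976 per mil
f_A = (δ_mix − δ_B)/(δ_A − δ_B) = (-32.65 − (-36.976))/(-1.922 − (-36.976))
f_A = 4.326 / 35.054 = 0.1234

0.123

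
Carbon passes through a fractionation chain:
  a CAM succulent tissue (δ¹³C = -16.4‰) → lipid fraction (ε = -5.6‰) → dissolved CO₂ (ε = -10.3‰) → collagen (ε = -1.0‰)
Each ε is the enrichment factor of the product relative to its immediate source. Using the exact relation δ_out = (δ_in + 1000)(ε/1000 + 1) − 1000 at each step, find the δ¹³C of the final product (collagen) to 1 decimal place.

step 1: δ = (-16.40 + 1000)·(-5.6/1000 + 1) − 1000 = -21.91‰
step 2: δ = (-21.91 + 1000)·(-10.3/1000 + 1) − 1000 = -31.98‰
step 3: δ = (-31.98 + 1000)·(-1.0/1000 + 1) − 1000 = -32.95‰

-33.0‰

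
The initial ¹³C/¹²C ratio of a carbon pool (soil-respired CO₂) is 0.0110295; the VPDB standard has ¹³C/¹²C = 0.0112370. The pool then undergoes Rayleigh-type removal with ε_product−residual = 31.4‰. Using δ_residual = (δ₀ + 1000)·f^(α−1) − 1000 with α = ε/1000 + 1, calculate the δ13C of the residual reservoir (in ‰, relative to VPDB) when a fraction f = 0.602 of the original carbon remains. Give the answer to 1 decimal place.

δ₀ = (0.0110295/0.0112370 − 1)×1000 = (0.981534 − 1)×1000 = -18.466‰
α − 1 = ε/1000 = 0.0314
f^(α−1) = 0.602^(0.0314) = 0.984191
δ_res = (-18.466 + 1000) × 0.984191 − 1000 = 966.017 − 1000 = -33.98‰

-34.0‰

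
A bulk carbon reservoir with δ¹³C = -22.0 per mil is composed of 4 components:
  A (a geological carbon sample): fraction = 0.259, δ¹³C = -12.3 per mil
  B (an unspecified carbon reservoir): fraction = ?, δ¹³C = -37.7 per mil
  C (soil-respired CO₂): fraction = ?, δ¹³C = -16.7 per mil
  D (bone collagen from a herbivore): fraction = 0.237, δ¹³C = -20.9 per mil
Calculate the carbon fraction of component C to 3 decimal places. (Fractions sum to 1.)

Let f_C and f_B be the unknown fractions; fractions sum to 1 so f_C + f_B = 0.504.
Mass balance: Σ fᵢ·δᵢ = δ_bulk ⇒ f_C·(-16.7) + f_B·(-37.7) = -22.0 − (-8.139) = -13.861
Substitute f_B = 0.504 − f_C:
f_C·(-16.7 − -37.7) = -13.861 − 0.504×(-37.7) = 5.140
f_C = 5.140 / 21.0 = 0.2448

0.245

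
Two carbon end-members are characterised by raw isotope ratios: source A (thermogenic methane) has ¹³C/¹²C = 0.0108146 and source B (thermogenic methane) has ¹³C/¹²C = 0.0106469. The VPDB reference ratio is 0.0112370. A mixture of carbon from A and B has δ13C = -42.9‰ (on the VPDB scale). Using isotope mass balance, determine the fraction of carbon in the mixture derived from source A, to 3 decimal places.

δ_A = (0.0108146/0.0112370 − 1)×1000 = (0.962410 − 1)×1000 = -37.590‰
δ_B = (0.0106469/0.0112370 − 1)×1000 = (0.947486 − 1)×1000 = -52.514‰
f_A = (δ_mix − δ_B)/(δ_A − δ_B) = (-42.9 − (-52.514))/(-37.590 − (-52.514))
f_A = 9.614 / 14.924 = 0.6442

0.644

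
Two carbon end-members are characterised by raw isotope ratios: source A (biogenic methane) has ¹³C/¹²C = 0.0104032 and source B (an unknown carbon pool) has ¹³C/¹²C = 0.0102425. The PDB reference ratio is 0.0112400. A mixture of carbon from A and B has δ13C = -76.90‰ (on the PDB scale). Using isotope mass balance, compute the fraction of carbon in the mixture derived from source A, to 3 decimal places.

δ_A = (0.0104032/0.0112400 − 1)×1000 = (0.925552 − 1)×1000 = -74.448‰
δ_B = (0.0102425/0.0112400 − 1)×1000 = (0.911254 − 1)×1000 = -88.746‰
f_A = (δ_mix − δ_B)/(δ_A − δ_B) = (-76.90 − (-88.746))/(-74.448 − (-88.746))
f_A = 11.846 / 14.297 = 0.8285

0.829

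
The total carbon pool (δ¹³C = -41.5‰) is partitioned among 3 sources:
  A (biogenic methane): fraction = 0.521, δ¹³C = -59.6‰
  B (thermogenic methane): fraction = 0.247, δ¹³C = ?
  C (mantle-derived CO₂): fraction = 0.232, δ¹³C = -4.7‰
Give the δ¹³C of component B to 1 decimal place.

-37.9‰

Isotope mass balance: δ_bulk = Σ fᵢ·δᵢ.
-41.5 = 0.521×(-59.6) + 0.247×δ_B + 0.232×(-4.7)
0.247·δ_B = -41.5 − (-32.142) = -9.358
δ_B = -9.358 / 0.247 = -37.89‰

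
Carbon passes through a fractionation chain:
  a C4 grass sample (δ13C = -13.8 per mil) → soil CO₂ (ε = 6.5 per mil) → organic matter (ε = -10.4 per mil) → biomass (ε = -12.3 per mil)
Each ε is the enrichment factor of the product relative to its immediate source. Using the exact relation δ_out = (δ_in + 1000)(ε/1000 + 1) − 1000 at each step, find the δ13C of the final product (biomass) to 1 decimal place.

step 1: δ = (-13.80 + 1000)·(6.5/1000 + 1) − 1000 = -7.39 per mil
step 2: δ = (-7.39 + 1000)·(-10.4/1000 + 1) − 1000 = -17.71 per mil
step 3: δ = (-17.71 + 1000)·(-12.3/1000 + 1) − 1000 = -29.79 per mil

-29.8 per mil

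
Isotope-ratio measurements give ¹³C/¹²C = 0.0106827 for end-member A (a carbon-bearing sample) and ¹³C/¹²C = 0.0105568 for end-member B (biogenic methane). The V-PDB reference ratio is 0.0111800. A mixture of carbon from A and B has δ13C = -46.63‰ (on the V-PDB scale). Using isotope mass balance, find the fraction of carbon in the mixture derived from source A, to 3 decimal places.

δ_A = (0.0106827/0.0111800 − 1)×1000 = (0.955519 − 1)×1000 = -44.481‰
δ_B = (0.0105568/0.0111800 − 1)×1000 = (0.944258 − 1)×1000 = -55.742‰
f_A = (δ_mix − δ_B)/(δ_A − δ_B) = (-46.63 − (-55.742))/(-44.481 − (-55.742))
f_A = 9.112 / 11.261 = 0.8092

0.809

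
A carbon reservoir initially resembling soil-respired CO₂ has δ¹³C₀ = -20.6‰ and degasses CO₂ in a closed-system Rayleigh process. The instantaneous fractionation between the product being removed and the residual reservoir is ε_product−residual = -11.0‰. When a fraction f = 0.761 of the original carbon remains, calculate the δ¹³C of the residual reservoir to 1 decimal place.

-17.7‰

Rayleigh residual: δ_res = (δ₀ + 1000)·f^(α−1) − 1000
α = ε/1000 + 1 = 0.98900, so α − 1 = -0.01100
f^(α−1) = 0.761^(-0.01100) = 1.003009
δ_res = (-20.6 + 1000) × 1.003009 − 1000 = 982.347 − 1000 = -17.65‰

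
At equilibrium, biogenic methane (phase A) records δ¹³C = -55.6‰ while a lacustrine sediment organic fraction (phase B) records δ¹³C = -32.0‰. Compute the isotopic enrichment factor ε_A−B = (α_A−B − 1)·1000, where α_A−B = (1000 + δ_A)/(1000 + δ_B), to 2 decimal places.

α_A−B = (1000 + -55.6) / (1000 + -32.0) = 944.4 / 968.0 = 0.975620
ε_A−B = (0.975620 − 1) × 1000 = -24.380‰
(The approximation ε ≈ δ_A − δ_B would give -23.6‰.)

-24.38‰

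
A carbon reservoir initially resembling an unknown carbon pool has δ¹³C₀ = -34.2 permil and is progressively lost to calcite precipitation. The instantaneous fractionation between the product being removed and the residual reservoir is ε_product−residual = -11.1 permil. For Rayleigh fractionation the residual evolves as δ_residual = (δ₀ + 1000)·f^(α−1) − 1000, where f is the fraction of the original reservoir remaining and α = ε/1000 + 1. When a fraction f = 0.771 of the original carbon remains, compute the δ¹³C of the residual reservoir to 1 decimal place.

Rayleigh residual: δ_res = (δ₀ + 1000)·f^(α−1) − 1000
α = ε/1000 + 1 = 0.98890, so α − 1 = -0.01110
f^(α−1) = 0.771^(-0.01110) = 1.002891
δ_res = (-34.2 + 1000) × 1.002891 − 1000 = 968.592 − 1000 = -31.41 permil

-31.4 permil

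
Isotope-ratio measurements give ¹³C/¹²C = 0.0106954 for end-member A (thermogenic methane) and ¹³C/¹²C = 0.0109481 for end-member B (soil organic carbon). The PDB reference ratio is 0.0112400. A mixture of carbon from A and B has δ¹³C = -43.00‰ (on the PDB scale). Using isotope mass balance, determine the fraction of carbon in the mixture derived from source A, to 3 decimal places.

δ_A = (0.0106954/0.0112400 − 1)×1000 = (0.951548 − 1)×1000 = -48.452‰
δ_B = (0.0109481/0.0112400 − 1)×1000 = (0.974030 − 1)×1000 = -25.970‰
f_A = (δ_mix − δ_B)/(δ_A − δ_B) = (-43.00 − (-25.970))/(-48.452 − (-25.970))
f_A = -17.030 / -22.482 = 0.7575

0.757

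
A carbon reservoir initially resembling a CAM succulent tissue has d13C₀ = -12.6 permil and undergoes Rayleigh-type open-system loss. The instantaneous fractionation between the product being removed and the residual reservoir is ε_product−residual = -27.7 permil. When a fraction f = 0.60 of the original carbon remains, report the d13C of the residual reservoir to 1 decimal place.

Rayleigh residual: δ_res = (δ₀ + 1000)·f^(α−1) − 1000
α = ε/1000 + 1 = 0.97230, so α − 1 = -0.02770
f^(α−1) = 0.60^(-0.02770) = 1.014250
δ_res = (-12.6 + 1000) × 1.014250 − 1000 = 1001.471 − 1000 = 1.47 permil

1.5 permil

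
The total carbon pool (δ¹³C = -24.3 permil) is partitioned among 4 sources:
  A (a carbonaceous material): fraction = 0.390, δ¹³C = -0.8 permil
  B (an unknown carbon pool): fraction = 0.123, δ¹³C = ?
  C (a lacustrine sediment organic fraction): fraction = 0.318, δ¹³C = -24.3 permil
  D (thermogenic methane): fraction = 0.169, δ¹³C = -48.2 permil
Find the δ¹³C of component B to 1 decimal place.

Isotope mass balance: δ_bulk = Σ fᵢ·δᵢ.
-24.3 = 0.390×(-0.8) + 0.123×δ_B + 0.318×(-24.3) + 0.169×(-48.2)
0.123·δ_B = -24.3 − (-16.185) = -8.115
δ_B = -8.115 / 0.123 = -65.97 permil

-66.0 permil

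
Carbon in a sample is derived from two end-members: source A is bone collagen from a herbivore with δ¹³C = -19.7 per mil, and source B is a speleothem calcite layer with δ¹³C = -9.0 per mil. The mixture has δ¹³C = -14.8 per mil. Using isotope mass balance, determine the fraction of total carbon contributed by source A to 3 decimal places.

0.542

δ_mix = f_A·δ_A + (1 − f_A)·δ_B  ⇒  f_A = (δ_mix − δ_B)/(δ_A − δ_B)
f_A = (-14.8 − (-9.0)) / (-19.7 − (-9.0))
f_A = -5.8 / -10.7 = 0.5421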